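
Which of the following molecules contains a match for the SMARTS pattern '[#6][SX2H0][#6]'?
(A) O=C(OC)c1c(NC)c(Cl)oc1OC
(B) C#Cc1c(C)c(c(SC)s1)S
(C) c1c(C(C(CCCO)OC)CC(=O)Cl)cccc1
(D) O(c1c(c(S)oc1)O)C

[#6][SX2H0][#6] describes an aliphatic sulfur bridging two carbons with no H on the sulfur (a thioether).
(A) has a methoxy ether (-OCH3) but the bridging atom is O, not S.
(B) contains a methylthio ether (-SCH3), which satisfies every atom and bond constraint.
(C) has a methoxy ether (-OCH3) but the bridging atom is O, not S.
(D) has a thiol (-SH) but the sulfur has H1, not H0 bridging two carbons.
So the answer is (B).

B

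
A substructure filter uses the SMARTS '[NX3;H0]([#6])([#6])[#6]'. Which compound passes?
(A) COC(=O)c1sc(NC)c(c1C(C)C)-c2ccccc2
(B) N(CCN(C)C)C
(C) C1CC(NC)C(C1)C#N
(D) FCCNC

B

[NX3;H0]([#6])([#6])[#6] describes a trivalent nitrogen with no H, bonded to three carbons (a tertiary amine).
(A) has an N-methylamino group (-NHCH3) but the nitrogen still has one H (H1), not H0.
(B) contains a dimethylamino group (-N(CH3)2), which satisfies every atom and bond constraint.
(C) has an N-methylamino group (-NHCH3) but the nitrogen still has one H (H1), not H0.
(D) has an N-methylamino group (-NHCH3) but the nitrogen still has one H (H1), not H0.
So the answer is (B).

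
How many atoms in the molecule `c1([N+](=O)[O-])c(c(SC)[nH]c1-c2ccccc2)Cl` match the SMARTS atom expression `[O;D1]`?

The query [O;D1] means: aliphatic oxygen bonded to exactly one heavy atom.
Check the 17 heavy atoms by environment: 1× n (aromatic, D2) → no; 5× c (aromatic, D3) → no; 1× S (D2) → no; 1× C (D1) → no; 5× c (aromatic, D2) → no; 1× Cl (D1) → no; 1× N (charge +1, D3) → no; 1× O (charge -1, D1) → match; 1× O (D1) → match.
Summing the matching environments: 1 + 1 = 2 matching atoms.

2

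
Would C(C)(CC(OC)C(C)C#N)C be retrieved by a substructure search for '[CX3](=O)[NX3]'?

No

The pattern [CX3](=O)[NX3] describes a carbonyl carbon bonded to a trivalent nitrogen — an amide.
The closest candidate here is a nitrile (-C#N), but the nitrile N is NX1 (triple-bonded), not NX3. No other fragment satisfies the full query, so there is no match.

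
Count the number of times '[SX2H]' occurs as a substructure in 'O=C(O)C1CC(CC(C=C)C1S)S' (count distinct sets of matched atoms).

[SX2H] is the SMARTS for a thiol: an aliphatic sulfur with two connections, one being H.
The molecule carries 2 separate instances of a thiol (-SH) meeting every constraint; each maps to a distinct set of atoms, giving 2 matches.

2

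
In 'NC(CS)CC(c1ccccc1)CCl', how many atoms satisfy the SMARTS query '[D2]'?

The query [D2] means: atom with exactly two heavy-atom neighbours.
Check the 14 heavy atoms by environment: 3× C (D2) → match; 2× C (D3) → no; 1× S (D1) → no; 1× N (D1) → no; 1× c (aromatic, D3) → no; 5× c (aromatic, D2) → match; 1× Cl (D1) → no.
Summing the matching environments: 3 + 5 = 8 matching atoms.

8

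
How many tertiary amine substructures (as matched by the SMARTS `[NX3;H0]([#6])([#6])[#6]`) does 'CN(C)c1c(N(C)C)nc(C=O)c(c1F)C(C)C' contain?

2

[NX3;H0]([#6])([#6])[#6] is the SMARTS for a tertiary amine: a trivalent nitrogen with no H, bonded to three carbons.
The molecule carries 2 separate instances of a dimethylamino group (-N(CH3)2) meeting every constraint; each maps to a distinct set of atoms, giving 2 matches.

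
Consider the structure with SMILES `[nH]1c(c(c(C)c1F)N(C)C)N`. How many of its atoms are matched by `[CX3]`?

The query [CX3] means: C with X3: aliphatic carbon with exactly 3 total connections.
Check the 11 heavy atoms by environment: 1× n (aromatic, X3) → no; 4× c (aromatic, X3) → no; 1× F (X1) → no; 2× N (X3) → no; 3× C (X4) → no.
No environment satisfies the query, so 0 matching atoms.

0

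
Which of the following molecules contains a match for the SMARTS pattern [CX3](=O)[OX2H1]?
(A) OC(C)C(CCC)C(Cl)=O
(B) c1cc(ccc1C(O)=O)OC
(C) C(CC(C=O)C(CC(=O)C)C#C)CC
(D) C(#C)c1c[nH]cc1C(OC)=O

B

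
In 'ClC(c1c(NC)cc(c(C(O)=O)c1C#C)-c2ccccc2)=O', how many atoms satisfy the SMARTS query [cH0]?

6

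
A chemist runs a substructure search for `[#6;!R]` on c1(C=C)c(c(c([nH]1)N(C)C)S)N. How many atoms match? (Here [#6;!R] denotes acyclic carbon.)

4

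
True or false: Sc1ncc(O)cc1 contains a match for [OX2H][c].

True

The pattern [OX2H][c] describes a hydroxyl oxygen attached to an aromatic carbon — a phenol.
The molecule carries a hydroxyl group (-OH), whose atoms satisfy every constraint of the query, so the pattern matches.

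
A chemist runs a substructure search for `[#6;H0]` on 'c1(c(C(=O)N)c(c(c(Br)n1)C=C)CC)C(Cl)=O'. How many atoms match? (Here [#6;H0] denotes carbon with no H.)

The query [#6;H0] means: any carbon with no attached hydrogen.
Check the 17 heavy atoms by environment: 1× n (aromatic, H0) → no; 5× c (aromatic, H0) → match; 2× C (H0) → match; 2× O (H0) → no; 1× N (H2) → no; 2× C (H2) → no; 1× C (H3) → no; 1× C (H1) → no; 1× Cl (H0) → no; 1× Br (H0) → no.
Summing the matching environments: 5 + 2 = 7 matching atoms.

7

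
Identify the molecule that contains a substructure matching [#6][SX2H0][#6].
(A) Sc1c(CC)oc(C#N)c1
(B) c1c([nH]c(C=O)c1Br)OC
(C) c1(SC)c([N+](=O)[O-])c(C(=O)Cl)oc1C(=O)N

C

[#6][SX2H0][#6] describes an aliphatic sulfur bridging two carbons with no H on the sulfur (a thioether).
(A) has a thiol (-SH) but the sulfur has H1, not H0 bridging two carbons.
(B) has a methoxy ether (-OCH3) but the bridging atom is O, not S.
(C) contains a methylthio ether (-SCH3), which satisfies every atom and bond constraint.
So the answer is (C).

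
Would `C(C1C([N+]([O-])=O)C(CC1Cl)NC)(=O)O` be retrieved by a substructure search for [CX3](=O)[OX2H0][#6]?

The pattern [CX3](=O)[OX2H0][#6] describes a carbonyl carbon bonded to an oxygen that is itself bonded to carbon (no H on that O) — an ester.
The closest candidate here is a carboxylic acid group (-C(=O)OH), but the singly-bonded O carries H (OX2H1, not H0). No other fragment satisfies the full query, so there is no match.

No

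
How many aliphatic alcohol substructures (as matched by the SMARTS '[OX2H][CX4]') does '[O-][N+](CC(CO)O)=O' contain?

2

[OX2H][CX4] is the SMARTS for an aliphatic alcohol: a hydroxyl oxygen bound to an sp3 (X4) carbon.
The molecule carries 2 separate instances of a hydroxyl group (-OH) meeting every constraint; each maps to a distinct set of atoms, giving 2 matches.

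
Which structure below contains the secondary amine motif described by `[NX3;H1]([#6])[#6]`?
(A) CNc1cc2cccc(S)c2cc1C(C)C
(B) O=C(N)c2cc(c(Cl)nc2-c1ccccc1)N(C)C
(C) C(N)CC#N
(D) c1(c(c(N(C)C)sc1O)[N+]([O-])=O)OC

A

[NX3;H1]([#6])[#6] describes a trivalent nitrogen with one H, bonded to two carbons (a secondary amine).
(A) contains an N-methylamino group (-NHCH3), which satisfies every atom and bond constraint.
(B) has a dimethylamino group (-N(CH3)2) but the nitrogen has H0, not H1.
(C) has a primary amino group (-NH2) but the nitrogen has H2 and only one carbon neighbour.
(D) has a dimethylamino group (-N(CH3)2) but the nitrogen has H0, not H1.
So the answer is (A).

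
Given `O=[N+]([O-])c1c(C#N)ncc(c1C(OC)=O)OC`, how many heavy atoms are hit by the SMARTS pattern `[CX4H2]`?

The query [CX4H2] means: sp3 carbon (X4) with exactly two hydrogens.
Check the 17 heavy atoms by environment: 1× n (aromatic, H0, X2) → no; 1× c (aromatic, H1, X3) → no; 4× c (aromatic, H0, X3) → no; 2× O (H0, X2) → no; 2× C (H3, X4) → no; 1× C (H0, X2) → no; 1× N (H0, X1) → no; 1× C (H0, X3) → no; 2× O (H0, X1) → no; 1× N (charge +1, H0, X3) → no; 1× O (charge -1, H0, X1) → no.
No environment satisfies the query, so 0 matching atoms.

0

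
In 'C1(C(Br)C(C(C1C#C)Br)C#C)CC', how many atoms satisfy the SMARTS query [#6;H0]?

2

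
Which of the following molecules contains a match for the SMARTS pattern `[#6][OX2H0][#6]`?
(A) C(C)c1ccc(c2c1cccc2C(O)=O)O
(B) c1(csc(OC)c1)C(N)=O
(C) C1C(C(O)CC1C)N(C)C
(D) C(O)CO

B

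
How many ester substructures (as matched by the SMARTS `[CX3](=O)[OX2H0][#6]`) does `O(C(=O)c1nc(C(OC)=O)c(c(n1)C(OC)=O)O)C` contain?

[CX3](=O)[OX2H0][#6] is the SMARTS for an ester: a carbonyl carbon bonded to an oxygen that is itself bonded to carbon (no H on that O).
The molecule carries 3 separate instances of a methyl-ester group (-C(=O)OCH3) meeting every constraint; each maps to a distinct set of atoms, giving 3 matches.

3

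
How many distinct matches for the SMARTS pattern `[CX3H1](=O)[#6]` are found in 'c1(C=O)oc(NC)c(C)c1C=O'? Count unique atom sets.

[CX3H1](=O)[#6] is the SMARTS for an aldehyde: an sp2 carbon with one H, double-bonded to O and single-bonded to carbon.
The molecule carries 2 separate instances of an aldehyde (-CHO) meeting every constraint; each maps to a distinct set of atoms, giving 2 matches.

2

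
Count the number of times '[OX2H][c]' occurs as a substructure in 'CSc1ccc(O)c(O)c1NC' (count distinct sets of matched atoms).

2

[OX2H][c] is the SMARTS for a phenol: a hydroxyl oxygen attached to an aromatic carbon.
The molecule carries 2 separate instances of a hydroxyl group (-OH) meeting every constraint; each maps to a distinct set of atoms, giving 2 matches.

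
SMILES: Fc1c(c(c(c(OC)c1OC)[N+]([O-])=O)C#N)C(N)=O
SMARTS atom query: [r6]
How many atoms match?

6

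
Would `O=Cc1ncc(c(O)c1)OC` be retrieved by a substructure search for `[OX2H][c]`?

The pattern [OX2H][c] describes a hydroxyl oxygen attached to an aromatic carbon — a phenol.
The molecule carries a hydroxyl group (-OH), whose atoms satisfy every constraint of the query, so the pattern matches.

Yes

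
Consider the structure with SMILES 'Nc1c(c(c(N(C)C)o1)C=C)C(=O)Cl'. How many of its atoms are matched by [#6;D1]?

The query [#6;D1] means: carbon bonded to exactly one heavy atom.
Check the 14 heavy atoms by environment: 1× o (aromatic, D2) → no; 4× c (aromatic, D3) → no; 1× C (D2) → no; 3× C (D1) → match; 1× N (D1) → no; 1× C (D3) → no; 1× O (D1) → no; 1× Cl (D1) → no; 1× N (D3) → no.
That gives 3 matching atoms.

3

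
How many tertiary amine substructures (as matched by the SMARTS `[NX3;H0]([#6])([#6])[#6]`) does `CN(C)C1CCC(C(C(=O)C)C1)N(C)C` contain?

[NX3;H0]([#6])([#6])[#6] is the SMARTS for a tertiary amine: a trivalent nitrogen with no H, bonded to three carbons.
The molecule carries 2 separate instances of a dimethylamino group (-N(CH3)2) meeting every constraint; each maps to a distinct set of atoms, giving 2 matches.

2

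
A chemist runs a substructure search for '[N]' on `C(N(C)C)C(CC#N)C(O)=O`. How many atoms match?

2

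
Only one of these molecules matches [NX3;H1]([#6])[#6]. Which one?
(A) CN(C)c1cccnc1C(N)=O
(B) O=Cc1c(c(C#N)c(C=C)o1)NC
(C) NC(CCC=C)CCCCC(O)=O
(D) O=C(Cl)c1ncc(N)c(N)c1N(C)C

B

[NX3;H1]([#6])[#6] describes a trivalent nitrogen with one H, bonded to two carbons (a secondary amine).
(A) has a primary amide (-C(=O)NH2) but the -C(=O)NH2 nitrogen has H2, not H1.
(B) contains an N-methylamino group (-NHCH3), which satisfies every atom and bond constraint.
(C) has a primary amino group (-NH2) but the nitrogen has H2 and only one carbon neighbour.
(D) has a dimethylamino group (-N(CH3)2) but the nitrogen has H0, not H1.
So the answer is (B).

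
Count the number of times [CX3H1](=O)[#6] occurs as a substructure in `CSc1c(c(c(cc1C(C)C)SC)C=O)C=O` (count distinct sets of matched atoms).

2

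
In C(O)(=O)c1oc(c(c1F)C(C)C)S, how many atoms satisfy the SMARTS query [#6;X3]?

5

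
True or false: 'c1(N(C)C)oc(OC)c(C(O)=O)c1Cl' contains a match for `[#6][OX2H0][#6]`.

The pattern [#6][OX2H0][#6] describes an aliphatic oxygen bridging two carbons with no H on the oxygen — an ether.
The molecule carries a methoxy ether (-OCH3), whose atoms satisfy every constraint of the query, so the pattern matches.

True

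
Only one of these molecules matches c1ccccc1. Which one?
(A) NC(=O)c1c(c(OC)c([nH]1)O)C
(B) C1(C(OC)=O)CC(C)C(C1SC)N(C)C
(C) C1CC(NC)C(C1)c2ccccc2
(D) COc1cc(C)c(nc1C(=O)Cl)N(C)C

C

c1ccccc1 describes six aromatic carbons in a ring (a benzene ring).
(A) has a methyl group (-CH3) but no six-membered all-carbon aromatic ring is present.
(B) has a methyl group (-CH3) but no six-membered all-carbon aromatic ring is present.
(C) contains a phenyl ring, which satisfies every atom and bond constraint.
(D) has a methyl group (-CH3) but no six-membered all-carbon aromatic ring is present.
So the answer is (C).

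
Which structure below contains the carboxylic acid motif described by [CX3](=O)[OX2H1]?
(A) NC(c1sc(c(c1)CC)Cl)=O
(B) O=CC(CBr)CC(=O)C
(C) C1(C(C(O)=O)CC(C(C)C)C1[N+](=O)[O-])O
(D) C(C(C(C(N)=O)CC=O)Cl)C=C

C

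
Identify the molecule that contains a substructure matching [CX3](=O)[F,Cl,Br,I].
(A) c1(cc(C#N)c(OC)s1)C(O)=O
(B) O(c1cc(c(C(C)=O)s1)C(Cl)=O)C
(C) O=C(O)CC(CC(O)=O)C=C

B

[CX3](=O)[F,Cl,Br,I] describes a carbonyl carbon bonded to a halogen (an acyl halide).
(A) has a carboxylic acid group (-C(=O)OH) but the carbonyl is bonded to -OH, not to a halogen.
(B) contains an acyl chloride (-C(=O)Cl), which satisfies every atom and bond constraint.
(C) has a carboxylic acid group (-C(=O)OH) but the carbonyl is bonded to -OH, not to a halogen.
So the answer is (B).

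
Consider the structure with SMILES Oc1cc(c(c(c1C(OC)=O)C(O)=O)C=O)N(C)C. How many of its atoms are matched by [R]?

6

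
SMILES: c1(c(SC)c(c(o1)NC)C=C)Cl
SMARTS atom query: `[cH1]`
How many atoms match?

Check the 12 heavy atoms by environment: 1× o (aromatic, H0) → no; 4× c (aromatic, H0) → no; 1× Cl (H0) → no; 1× S (H0) → no; 2× C (H3) → no; 1× N (H1) → no; 1× C (H1) → no; 1× C (H2) → no.
No environment satisfies the query, so 0 matching atoms.

0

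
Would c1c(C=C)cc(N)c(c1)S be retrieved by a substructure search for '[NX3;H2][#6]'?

The pattern [NX3;H2][#6] describes a trivalent nitrogen with two H attached to carbon — a primary amine.
The molecule carries a primary amino group (-NH2), whose atoms satisfy every constraint of the query, so the pattern matches.

Yes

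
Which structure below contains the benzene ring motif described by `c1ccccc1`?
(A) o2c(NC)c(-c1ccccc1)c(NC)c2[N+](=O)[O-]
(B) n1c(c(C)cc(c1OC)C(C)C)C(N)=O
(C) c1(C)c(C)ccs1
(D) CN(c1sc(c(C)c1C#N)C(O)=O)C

A

c1ccccc1 describes six aromatic carbons in a ring (a benzene ring).
(A) contains a phenyl ring, which satisfies every atom and bond constraint.
(B) has a methyl group (-CH3) but no six-membered all-carbon aromatic ring is present.
(C) has a methyl group (-CH3) but no six-membered all-carbon aromatic ring is present.
(D) has a methyl group (-CH3) but no six-membered all-carbon aromatic ring is present.
So the answer is (A).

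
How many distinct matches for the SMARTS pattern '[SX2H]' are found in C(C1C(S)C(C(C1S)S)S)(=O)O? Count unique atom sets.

4

[SX2H] is the SMARTS for a thiol: an aliphatic sulfur with two connections, one being H.
The molecule carries 4 separate instances of a thiol (-SH) meeting every constraint; each maps to a distinct set of atoms, giving 4 matches.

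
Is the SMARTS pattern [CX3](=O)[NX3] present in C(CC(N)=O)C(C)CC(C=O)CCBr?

Yes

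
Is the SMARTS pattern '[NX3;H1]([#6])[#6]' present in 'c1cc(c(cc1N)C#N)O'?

No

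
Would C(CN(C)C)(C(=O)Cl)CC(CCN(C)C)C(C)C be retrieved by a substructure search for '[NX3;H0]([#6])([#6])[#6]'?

The pattern [NX3;H0]([#6])([#6])[#6] describes a trivalent nitrogen with no H, bonded to three carbons — a tertiary amine.
The molecule carries a dimethylamino group (-N(CH3)2), whose atoms satisfy every constraint of the query, so the pattern matches.

Yes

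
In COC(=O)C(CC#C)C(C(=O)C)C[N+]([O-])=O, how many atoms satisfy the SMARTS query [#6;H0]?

3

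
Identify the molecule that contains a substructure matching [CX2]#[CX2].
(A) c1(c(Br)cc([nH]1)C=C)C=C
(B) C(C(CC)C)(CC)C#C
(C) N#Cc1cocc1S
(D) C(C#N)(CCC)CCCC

B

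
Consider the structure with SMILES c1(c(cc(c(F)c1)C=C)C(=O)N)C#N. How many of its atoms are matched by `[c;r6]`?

Check the 14 heavy atoms by environment: 6× c (aromatic, in 6-ring) → match; 4× C (acyclic) → no; 1× F (acyclic) → no; 2× N (acyclic) → no; 1× O (acyclic) → no.
That gives 6 matching atoms.

6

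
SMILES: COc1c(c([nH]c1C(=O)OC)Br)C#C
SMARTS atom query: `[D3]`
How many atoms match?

5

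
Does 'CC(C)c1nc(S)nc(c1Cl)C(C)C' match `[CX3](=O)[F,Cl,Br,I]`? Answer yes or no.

The pattern [CX3](=O)[F,Cl,Br,I] describes a carbonyl carbon bonded to a halogen — an acyl halide.
The closest candidate here is a chloro substituent, but the Cl is not on a carbonyl carbon. No other fragment satisfies the full query, so there is no match.

No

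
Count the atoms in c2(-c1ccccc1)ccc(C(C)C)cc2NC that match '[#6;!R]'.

4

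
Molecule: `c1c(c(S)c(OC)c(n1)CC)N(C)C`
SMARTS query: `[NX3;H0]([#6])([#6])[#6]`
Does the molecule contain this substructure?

Yes

The pattern [NX3;H0]([#6])([#6])[#6] describes a trivalent nitrogen with no H, bonded to three carbons — a tertiary amine.
The molecule carries a dimethylamino group (-N(CH3)2), whose atoms satisfy every constraint of the query, so the pattern matches.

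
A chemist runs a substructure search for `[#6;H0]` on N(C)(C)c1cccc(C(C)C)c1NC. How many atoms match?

Check the 14 heavy atoms by environment: 3× c (aromatic, H1) → no; 3× c (aromatic, H0) → match; 1× N (H1) → no; 5× C (H3) → no; 1× C (H1) → no; 1× N (H0) → no.
That gives 3 matching atoms.

3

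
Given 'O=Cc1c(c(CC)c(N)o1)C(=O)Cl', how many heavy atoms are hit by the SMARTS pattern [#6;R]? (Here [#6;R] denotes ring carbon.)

4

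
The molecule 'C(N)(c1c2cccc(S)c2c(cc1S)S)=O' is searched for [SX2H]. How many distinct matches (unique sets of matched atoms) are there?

[SX2H] is the SMARTS for a thiol: an aliphatic sulfur with two connections, one being H.
The molecule carries 3 separate instances of a thiol (-SH) meeting every constraint; each maps to a distinct set of atoms, giving 3 matches.

3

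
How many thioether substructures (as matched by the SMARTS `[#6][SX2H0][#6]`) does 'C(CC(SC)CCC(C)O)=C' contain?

1

[#6][SX2H0][#6] is the SMARTS for a thioether: an aliphatic sulfur bridging two carbons with no H on the sulfur.
Exactly one fragment in the molecule meets all constraints, giving 1 match.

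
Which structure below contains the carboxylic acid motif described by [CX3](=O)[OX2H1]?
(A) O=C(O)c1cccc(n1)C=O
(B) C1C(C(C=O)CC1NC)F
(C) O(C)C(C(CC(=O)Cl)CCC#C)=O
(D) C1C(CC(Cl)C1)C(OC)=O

[CX3](=O)[OX2H1] describes an sp2 carbon double-bonded to O and single-bonded to an -OH oxygen (a carboxylic acid).
(A) contains a carboxylic acid group (-C(=O)OH), which satisfies every atom and bond constraint.
(B) has an aldehyde (-CHO) but there is no singly-bonded oxygen on the carbonyl carbon.
(C) has an acyl chloride (-C(=O)Cl) but the carbonyl is bonded to Cl, not to an -OH oxygen.
(D) has a methyl-ester group (-C(=O)OCH3) but the singly-bonded O has no H (OX2H0, not OX2H1).
So the answer is (A).

A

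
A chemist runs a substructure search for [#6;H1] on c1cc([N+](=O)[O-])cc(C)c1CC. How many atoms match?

3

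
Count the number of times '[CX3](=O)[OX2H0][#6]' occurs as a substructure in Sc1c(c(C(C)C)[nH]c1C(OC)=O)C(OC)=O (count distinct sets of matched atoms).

2

[CX3](=O)[OX2H0][#6] is the SMARTS for an ester: a carbonyl carbon bonded to an oxygen that is itself bonded to carbon (no H on that O).
The molecule carries 2 separate instances of a methyl-ester group (-C(=O)OCH3) meeting every constraint; each maps to a distinct set of atoms, giving 2 matches.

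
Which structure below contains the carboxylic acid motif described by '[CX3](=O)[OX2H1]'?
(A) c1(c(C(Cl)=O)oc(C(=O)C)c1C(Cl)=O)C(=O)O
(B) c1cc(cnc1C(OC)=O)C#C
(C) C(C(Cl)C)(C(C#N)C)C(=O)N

A

[CX3](=O)[OX2H1] describes an sp2 carbon double-bonded to O and single-bonded to an -OH oxygen (a carboxylic acid).
(A) contains a carboxylic acid group (-C(=O)OH), which satisfies every atom and bond constraint.
(B) has a methyl-ester group (-C(=O)OCH3) but the singly-bonded O has no H (OX2H0, not OX2H1).
(C) has a primary amide (-C(=O)NH2) but the carbonyl is bonded to N, not to an -OH oxygen.
So the answer is (A).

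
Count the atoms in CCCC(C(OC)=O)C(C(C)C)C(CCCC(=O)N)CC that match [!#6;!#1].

4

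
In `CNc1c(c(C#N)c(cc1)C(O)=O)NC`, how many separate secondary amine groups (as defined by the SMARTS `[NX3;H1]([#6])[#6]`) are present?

2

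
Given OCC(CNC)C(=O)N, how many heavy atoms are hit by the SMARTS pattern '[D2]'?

Check the 9 heavy atoms by environment: 2× C (D2) → match; 2× C (D3) → no; 1× N (D2) → match; 1× C (D1) → no; 2× O (D1) → no; 1× N (D1) → no.
Summing the matching environments: 2 + 1 = 3 matching atoms.

3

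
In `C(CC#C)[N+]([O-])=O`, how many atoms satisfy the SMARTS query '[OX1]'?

2

The query [OX1] means: aliphatic oxygen with one total connection — typically a carbonyl =O or an oxide.
Check the 7 heavy atoms by environment: 2× C (X4) → no; 2× C (X2) → no; 1× N (charge +1, X3) → no; 1× O (charge -1, X1) → match; 1× O (X1) → match.
Summing the matching environments: 1 + 1 = 2 matching atoms.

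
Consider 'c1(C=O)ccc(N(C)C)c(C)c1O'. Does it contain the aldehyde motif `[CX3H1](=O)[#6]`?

The pattern [CX3H1](=O)[#6] describes an sp2 carbon with one H, double-bonded to O and single-bonded to carbon — an aldehyde.
The molecule carries an aldehyde (-CHO), whose atoms satisfy every constraint of the query, so the pattern matches.

Yes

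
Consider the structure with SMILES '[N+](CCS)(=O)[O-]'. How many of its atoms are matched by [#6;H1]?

Check the 6 heavy atoms by environment: 2× C (H2) → no; 1× S (H1) → no; 1× N (charge +1, H0) → no; 1× O (charge -1, H0) → no; 1× O (H0) → no.
No environment satisfies the query, so 0 matching atoms.

0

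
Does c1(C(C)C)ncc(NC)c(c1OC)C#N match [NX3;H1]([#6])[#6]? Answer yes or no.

Yes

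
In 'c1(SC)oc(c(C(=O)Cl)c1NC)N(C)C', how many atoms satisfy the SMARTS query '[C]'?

5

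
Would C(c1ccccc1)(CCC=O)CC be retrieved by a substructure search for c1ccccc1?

Yes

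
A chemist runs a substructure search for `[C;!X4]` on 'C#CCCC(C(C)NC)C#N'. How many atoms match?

3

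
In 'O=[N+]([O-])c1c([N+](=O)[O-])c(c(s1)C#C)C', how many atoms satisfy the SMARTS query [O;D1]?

Check the 14 heavy atoms by environment: 1× s (aromatic, D2) → no; 4× c (aromatic, D3) → no; 1× C (D2) → no; 2× C (D1) → no; 2× N (charge +1, D3) → no; 2× O (charge -1, D1) → match; 2× O (D1) → match.
Summing the matching environments: 2 + 2 = 4 matching atoms.

4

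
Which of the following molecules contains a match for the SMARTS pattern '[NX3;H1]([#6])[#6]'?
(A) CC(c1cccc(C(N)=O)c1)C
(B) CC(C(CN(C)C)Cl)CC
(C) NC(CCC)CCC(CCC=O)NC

[NX3;H1]([#6])[#6] describes a trivalent nitrogen with one H, bonded to two carbons (a secondary amine).
(A) has a primary amide (-C(=O)NH2) but the -C(=O)NH2 nitrogen has H2, not H1.
(B) has a dimethylamino group (-N(CH3)2) but the nitrogen has H0, not H1.
(C) contains an N-methylamino group (-NHCH3), which satisfies every atom and bond constraint.
So the answer is (C).

C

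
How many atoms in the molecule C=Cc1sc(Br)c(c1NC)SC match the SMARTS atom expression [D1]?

4

Check the 12 heavy atoms by environment: 1× s (aromatic, D2) → no; 4× c (aromatic, D3) → no; 1× Br (D1) → match; 1× S (D2) → no; 3× C (D1) → match; 1× C (D2) → no; 1× N (D2) → no.
Summing the matching environments: 1 + 3 = 4 matching atoms.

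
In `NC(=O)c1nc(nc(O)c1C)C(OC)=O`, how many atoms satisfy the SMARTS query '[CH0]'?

2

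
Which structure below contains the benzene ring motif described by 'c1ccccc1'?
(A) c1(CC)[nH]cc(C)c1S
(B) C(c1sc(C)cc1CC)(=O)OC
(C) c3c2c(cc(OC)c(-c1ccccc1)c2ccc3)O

c1ccccc1 describes six aromatic carbons in a ring (a benzene ring).
(A) has a methyl group (-CH3) but no six-membered all-carbon aromatic ring is present.
(B) has a methyl group (-CH3) but no six-membered all-carbon aromatic ring is present.
(C) contains a phenyl ring, which satisfies every atom and bond constraint.
So the answer is (C).

C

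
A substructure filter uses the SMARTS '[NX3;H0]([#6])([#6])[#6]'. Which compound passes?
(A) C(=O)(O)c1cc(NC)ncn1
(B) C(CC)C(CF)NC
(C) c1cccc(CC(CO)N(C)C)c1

[NX3;H0]([#6])([#6])[#6] describes a trivalent nitrogen with no H, bonded to three carbons (a tertiary amine).
(A) has an N-methylamino group (-NHCH3) but the nitrogen still has one H (H1), not H0.
(B) has an N-methylamino group (-NHCH3) but the nitrogen still has one H (H1), not H0.
(C) contains a dimethylamino group (-N(CH3)2), which satisfies every atom and bond constraint.
So the answer is (C).

C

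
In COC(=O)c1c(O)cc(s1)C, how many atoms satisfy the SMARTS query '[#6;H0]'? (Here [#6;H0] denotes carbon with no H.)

4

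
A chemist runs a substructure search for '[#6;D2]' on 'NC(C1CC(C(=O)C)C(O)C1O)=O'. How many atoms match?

The query [#6;D2] means: any carbon bonded to exactly two heavy atoms.
Check the 13 heavy atoms by environment: 1× C (D2) → match; 6× C (D3) → no; 4× O (D1) → no; 1× C (D1) → no; 1× N (D1) → no.
That gives 1 matching atom.

1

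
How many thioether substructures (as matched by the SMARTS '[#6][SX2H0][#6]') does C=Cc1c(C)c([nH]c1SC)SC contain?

[#6][SX2H0][#6] is the SMARTS for a thioether: an aliphatic sulfur bridging two carbons with no H on the sulfur.
The molecule carries 2 separate instances of a methylthio ether (-SCH3) meeting every constraint; each maps to a distinct set of atoms, giving 2 matches.

2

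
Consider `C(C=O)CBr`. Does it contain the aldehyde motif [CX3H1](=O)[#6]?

Yes

The pattern [CX3H1](=O)[#6] describes an sp2 carbon with one H, double-bonded to O and single-bonded to carbon — an aldehyde.
The molecule carries an aldehyde (-CHO), whose atoms satisfy every constraint of the query, so the pattern matches.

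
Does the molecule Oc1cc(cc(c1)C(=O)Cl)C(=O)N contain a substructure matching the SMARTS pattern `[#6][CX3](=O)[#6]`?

No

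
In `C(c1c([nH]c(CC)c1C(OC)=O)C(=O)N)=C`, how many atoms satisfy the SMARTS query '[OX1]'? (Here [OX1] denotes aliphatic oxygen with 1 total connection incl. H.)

2

The query [OX1] means: aliphatic oxygen with one total connection — typically a carbonyl =O or an oxide.
Check the 16 heavy atoms by environment: 1× n (aromatic, X3) → no; 4× c (aromatic, X3) → no; 4× C (X3) → no; 3× C (X4) → no; 2× O (X1) → match; 1× O (X2) → no; 1× N (X3) → no.
That gives 2 matching atoms.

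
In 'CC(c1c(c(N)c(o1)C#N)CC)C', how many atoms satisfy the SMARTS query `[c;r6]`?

Check the 13 heavy atoms by environment: 1× o (aromatic, in 5-ring) → no; 4× c (aromatic, in 5-ring) → no; 6× C (acyclic) → no; 2× N (acyclic) → no.
No environment satisfies the query, so 0 matching atoms.

0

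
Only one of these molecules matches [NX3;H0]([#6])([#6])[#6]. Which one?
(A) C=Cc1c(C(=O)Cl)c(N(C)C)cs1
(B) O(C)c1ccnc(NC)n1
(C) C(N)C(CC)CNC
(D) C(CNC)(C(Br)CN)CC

A

[NX3;H0]([#6])([#6])[#6] describes a trivalent nitrogen with no H, bonded to three carbons (a tertiary amine).
(A) contains a dimethylamino group (-N(CH3)2), which satisfies every atom and bond constraint.
(B) has an N-methylamino group (-NHCH3) but the nitrogen still has one H (H1), not H0.
(C) has a primary amino group (-NH2) but the nitrogen has H2, not H0 with three carbons.
(D) has an N-methylamino group (-NHCH3) but the nitrogen still has one H (H1), not H0.
So the answer is (A).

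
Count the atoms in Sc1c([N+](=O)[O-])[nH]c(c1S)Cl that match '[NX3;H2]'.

0

The query [NX3;H2] means: aliphatic N with 3 total connections, two of them H — an -NH2 nitrogen (amine or amide).
Check the 11 heavy atoms by environment: 1× n (aromatic, H1, X3) → no; 4× c (aromatic, H0, X3) → no; 1× Cl (H0, X1) → no; 1× N (charge +1, H0, X3) → no; 1× O (charge -1, H0, X1) → no; 1× O (H0, X1) → no; 2× S (H1, X2) → no.
No environment satisfies the query, so 0 matching atoms.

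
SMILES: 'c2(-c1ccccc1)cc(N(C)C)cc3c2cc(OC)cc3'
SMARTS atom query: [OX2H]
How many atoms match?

0

Check the 21 heavy atoms by environment: 6× c (aromatic, H0, X3) → no; 10× c (aromatic, H1, X3) → no; 1× N (H0, X3) → no; 3× C (H3, X4) → no; 1× O (H0, X2) → no.
No environment satisfies the query, so 0 matching atoms.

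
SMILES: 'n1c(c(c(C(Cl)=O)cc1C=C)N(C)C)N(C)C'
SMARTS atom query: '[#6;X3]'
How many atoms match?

8

The query [#6;X3] means: any carbon (aromatic or not) with three total connections.
Check the 17 heavy atoms by environment: 1× n (aromatic, X2) → no; 5× c (aromatic, X3) → match; 2× N (X3) → no; 4× C (X4) → no; 3× C (X3) → match; 1× O (X1) → no; 1× Cl (X1) → no.
Summing the matching environments: 5 + 3 = 8 matching atoms.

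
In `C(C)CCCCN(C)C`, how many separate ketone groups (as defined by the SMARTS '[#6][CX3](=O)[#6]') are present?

[#6][CX3](=O)[#6] is the SMARTS for a ketone: a carbonyl carbon (no H) flanked by two carbons.
No fragment in the molecule satisfies every constraint, giving 0 matches.

0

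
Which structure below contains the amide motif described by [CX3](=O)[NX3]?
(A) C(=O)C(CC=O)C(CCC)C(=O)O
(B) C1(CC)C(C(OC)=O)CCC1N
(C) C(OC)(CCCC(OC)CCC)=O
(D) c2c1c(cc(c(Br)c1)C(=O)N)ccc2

D

[CX3](=O)[NX3] describes a carbonyl carbon bonded to a trivalent nitrogen (an amide).
(A) has a carboxylic acid group (-C(=O)OH) but the carbonyl is bonded to O, not to an NX3 nitrogen.
(B) has a primary amino group (-NH2) but the -NH2 is not attached to a carbonyl carbon.
(C) has a methyl-ester group (-C(=O)OCH3) but the carbonyl is bonded to O, not to an NX3 nitrogen.
(D) contains a primary amide (-C(=O)NH2), which satisfies every atom and bond constraint.
So the answer is (D).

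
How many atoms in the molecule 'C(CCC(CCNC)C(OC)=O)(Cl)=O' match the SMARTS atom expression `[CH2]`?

The query [CH2] means: aliphatic carbon with exactly two hydrogens.
Check the 14 heavy atoms by environment: 4× C (H2) → match; 1× C (H1) → no; 1× N (H1) → no; 2× C (H3) → no; 2× C (H0) → no; 3× O (H0) → no; 1× Cl (H0) → no.
That gives 4 matching atoms.

4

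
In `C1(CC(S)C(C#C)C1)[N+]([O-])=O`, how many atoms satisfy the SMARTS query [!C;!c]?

4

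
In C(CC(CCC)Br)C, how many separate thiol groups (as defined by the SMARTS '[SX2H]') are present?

[SX2H] is the SMARTS for a thiol: an aliphatic sulfur with two connections, one being H.
No fragment in the molecule satisfies every constraint, giving 0 matches.

0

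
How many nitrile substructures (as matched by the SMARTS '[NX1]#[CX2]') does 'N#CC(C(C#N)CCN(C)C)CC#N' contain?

3

[NX1]#[CX2] is the SMARTS for a nitrile: a nitrogen triple-bonded to a two-connected carbon.
The molecule carries 3 separate instances of a nitrile (-C#N) meeting every constraint; each maps to a distinct set of atoms, giving 3 matches.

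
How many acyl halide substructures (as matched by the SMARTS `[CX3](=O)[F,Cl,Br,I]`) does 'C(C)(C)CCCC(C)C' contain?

[CX3](=O)[F,Cl,Br,I] is the SMARTS for an acyl halide: a carbonyl carbon bonded to a halogen.
No fragment in the molecule satisfies every constraint, giving 0 matches.

0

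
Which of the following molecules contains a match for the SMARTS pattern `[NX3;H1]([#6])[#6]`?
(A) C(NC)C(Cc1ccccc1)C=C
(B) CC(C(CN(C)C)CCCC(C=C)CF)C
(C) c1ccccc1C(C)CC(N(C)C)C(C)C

A

[NX3;H1]([#6])[#6] describes a trivalent nitrogen with one H, bonded to two carbons (a secondary amine).
(A) contains an N-methylamino group (-NHCH3), which satisfies every atom and bond constraint.
(B) has a dimethylamino group (-N(CH3)2) but the nitrogen has H0, not H1.
(C) has a dimethylamino group (-N(CH3)2) but the nitrogen has H0, not H1.
So the answer is (A).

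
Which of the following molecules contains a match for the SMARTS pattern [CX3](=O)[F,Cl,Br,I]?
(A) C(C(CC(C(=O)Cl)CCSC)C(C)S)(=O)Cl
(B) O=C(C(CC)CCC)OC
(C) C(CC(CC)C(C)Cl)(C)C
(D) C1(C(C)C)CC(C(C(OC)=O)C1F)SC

A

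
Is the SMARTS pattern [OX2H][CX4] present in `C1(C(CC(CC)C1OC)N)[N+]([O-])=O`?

The pattern [OX2H][CX4] describes a hydroxyl oxygen bound to an sp3 (X4) carbon — an aliphatic alcohol.
The closest candidate here is a methoxy ether (-OCH3), but the oxygen has H0 (ether), not H1. No other fragment satisfies the full query, so there is no match.

No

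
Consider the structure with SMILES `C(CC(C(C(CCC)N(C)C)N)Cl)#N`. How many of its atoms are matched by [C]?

10

The query [C] means: uppercase C matches aliphatic (non-aromatic) carbon only.
Check the 14 heavy atoms by environment: 10× C → match; 1× Cl → no; 3× N → no.
That gives 10 matching atoms.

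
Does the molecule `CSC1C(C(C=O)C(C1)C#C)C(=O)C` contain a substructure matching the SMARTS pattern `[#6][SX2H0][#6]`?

The pattern [#6][SX2H0][#6] describes an aliphatic sulfur bridging two carbons with no H on the sulfur — a thioether.
The molecule carries a methylthio ether (-SCH3), whose atoms satisfy every constraint of the query, so the pattern matches.

Yes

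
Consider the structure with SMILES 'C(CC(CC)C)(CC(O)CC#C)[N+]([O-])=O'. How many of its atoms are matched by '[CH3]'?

2

The query [CH3] means: aliphatic carbon with exactly three hydrogens.
Check the 15 heavy atoms by environment: 2× C (H3) → match; 4× C (H1) → no; 4× C (H2) → no; 1× N (charge +1, H0) → no; 1× O (charge -1, H0) → no; 1× O (H0) → no; 1× O (H1) → no; 1× C (H0) → no.
That gives 2 matching atoms.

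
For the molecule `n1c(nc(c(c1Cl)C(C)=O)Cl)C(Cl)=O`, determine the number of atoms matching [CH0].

The query [CH0] means: aliphatic carbon with no attached hydrogen.
Check the 14 heavy atoms by environment: 2× n (aromatic, H0) → no; 4× c (aromatic, H0) → no; 3× Cl (H0) → no; 2× C (H0) → match; 2× O (H0) → no; 1× C (H3) → no.
That gives 2 matching atoms.

2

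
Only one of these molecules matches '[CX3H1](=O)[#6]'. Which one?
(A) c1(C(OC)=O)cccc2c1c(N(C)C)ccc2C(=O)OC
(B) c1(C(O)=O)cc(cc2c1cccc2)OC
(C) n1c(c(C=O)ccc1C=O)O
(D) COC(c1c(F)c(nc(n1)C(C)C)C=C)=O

[CX3H1](=O)[#6] describes an sp2 carbon with one H, double-bonded to O and single-bonded to carbon (an aldehyde).
(A) has a methyl-ester group (-C(=O)OCH3) but the carbonyl carbon has H0, not H1.
(B) has a carboxylic acid group (-C(=O)OH) but the carbonyl carbon has H0 and is bonded to O, not H1.
(C) contains an aldehyde (-CHO), which satisfies every atom and bond constraint.
(D) has a methyl-ester group (-C(=O)OCH3) but the carbonyl carbon has H0, not H1.
So the answer is (C).

C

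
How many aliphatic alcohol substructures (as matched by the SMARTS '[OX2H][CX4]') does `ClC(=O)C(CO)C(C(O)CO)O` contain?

[OX2H][CX4] is the SMARTS for an aliphatic alcohol: a hydroxyl oxygen bound to an sp3 (X4) carbon.
The molecule carries 4 separate instances of a hydroxyl group (-OH) meeting every constraint; each maps to a distinct set of atoms, giving 4 matches.

4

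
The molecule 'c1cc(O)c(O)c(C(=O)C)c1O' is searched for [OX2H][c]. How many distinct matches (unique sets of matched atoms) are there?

3

[OX2H][c] is the SMARTS for a phenol: a hydroxyl oxygen attached to an aromatic carbon.
The molecule carries 3 separate instances of a hydroxyl group (-OH) meeting every constraint; each maps to a distinct set of atoms, giving 3 matches.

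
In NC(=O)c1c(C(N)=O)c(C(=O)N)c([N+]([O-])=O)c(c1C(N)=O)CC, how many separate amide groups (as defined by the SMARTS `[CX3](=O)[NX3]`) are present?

[CX3](=O)[NX3] is the SMARTS for an amide: a carbonyl carbon bonded to a trivalent nitrogen.
The molecule carries 4 separate instances of a primary amide (-C(=O)NH2) meeting every constraint; each maps to a distinct set of atoms, giving 4 matches.

4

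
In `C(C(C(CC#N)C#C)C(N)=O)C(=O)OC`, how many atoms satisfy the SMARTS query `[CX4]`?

Check the 15 heavy atoms by environment: 5× C (X4) → match; 2× C (X3) → no; 2× O (X1) → no; 1× O (X2) → no; 1× N (X3) → no; 3× C (X2) → no; 1× N (X1) → no.
That gives 5 matching atoms.

5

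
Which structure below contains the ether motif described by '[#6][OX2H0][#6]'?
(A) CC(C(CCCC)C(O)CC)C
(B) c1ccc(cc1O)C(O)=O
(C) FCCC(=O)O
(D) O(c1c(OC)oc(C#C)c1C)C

[#6][OX2H0][#6] describes an aliphatic oxygen bridging two carbons with no H on the oxygen (an ether).
(A) has a hydroxyl group (-OH) but the oxygen has H1, not H0 bridging two carbons.
(B) has a hydroxyl group (-OH) but the oxygen has H1, not H0 bridging two carbons.
(C) has a carboxylic acid group (-C(=O)OH) but the -OH oxygen has H1; the =O is OX1, not OX2.
(D) contains a methoxy ether (-OCH3), which satisfies every atom and bond constraint.
So the answer is (D).

D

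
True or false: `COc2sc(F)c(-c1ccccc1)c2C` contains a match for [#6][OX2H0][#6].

True

The pattern [#6][OX2H0][#6] describes an aliphatic oxygen bridging two carbons with no H on the oxygen — an ether.
The molecule carries a methoxy ether (-OCH3), whose atoms satisfy every constraint of the query, so the pattern matches.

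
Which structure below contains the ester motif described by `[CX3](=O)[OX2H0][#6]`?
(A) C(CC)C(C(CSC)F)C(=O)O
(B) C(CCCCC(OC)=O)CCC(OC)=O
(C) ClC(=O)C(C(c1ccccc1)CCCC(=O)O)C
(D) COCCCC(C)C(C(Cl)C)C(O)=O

[CX3](=O)[OX2H0][#6] describes a carbonyl carbon bonded to an oxygen that is itself bonded to carbon (no H on that O) (an ester).
(A) has a carboxylic acid group (-C(=O)OH) but the singly-bonded O carries H (OX2H1, not H0).
(B) contains a methyl-ester group (-C(=O)OCH3), which satisfies every atom and bond constraint.
(C) has a carboxylic acid group (-C(=O)OH) but the singly-bonded O carries H (OX2H1, not H0).
(D) has a methoxy ether (-OCH3) but the ether oxygen is not adjacent to a C=O carbon.
So the answer is (B).

B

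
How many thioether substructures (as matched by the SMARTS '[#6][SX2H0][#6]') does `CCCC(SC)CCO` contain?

[#6][SX2H0][#6] is the SMARTS for a thioether: an aliphatic sulfur bridging two carbons with no H on the sulfur.
Exactly one fragment in the molecule meets all constraints, giving 1 match.

1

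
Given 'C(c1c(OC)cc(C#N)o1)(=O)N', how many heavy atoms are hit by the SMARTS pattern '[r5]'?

Check the 12 heavy atoms by environment: 1× o (aromatic, in 5-ring) → match; 4× c (aromatic, in 5-ring) → match; 3× C (acyclic) → no; 2× O (acyclic) → no; 2× N (acyclic) → no.
Summing the matching environments: 1 + 4 = 5 matching atoms.

5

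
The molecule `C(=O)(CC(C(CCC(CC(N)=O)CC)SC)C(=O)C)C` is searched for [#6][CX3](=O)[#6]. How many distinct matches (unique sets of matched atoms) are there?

2

[#6][CX3](=O)[#6] is the SMARTS for a ketone: a carbonyl carbon (no H) flanked by two carbons.
The molecule carries 2 separate instances of an acetyl/ketone group (-C(=O)CH3) meeting every constraint; each maps to a distinct set of atoms, giving 2 matches.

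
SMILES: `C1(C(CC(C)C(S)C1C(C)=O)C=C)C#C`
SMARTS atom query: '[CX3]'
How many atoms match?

3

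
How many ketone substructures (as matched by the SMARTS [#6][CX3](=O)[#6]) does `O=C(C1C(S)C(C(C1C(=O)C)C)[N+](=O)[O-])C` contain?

2

[#6][CX3](=O)[#6] is the SMARTS for a ketone: a carbonyl carbon (no H) flanked by two carbons.
The molecule carries 2 separate instances of an acetyl/ketone group (-C(=O)CH3) meeting every constraint; each maps to a distinct set of atoms, giving 2 matches.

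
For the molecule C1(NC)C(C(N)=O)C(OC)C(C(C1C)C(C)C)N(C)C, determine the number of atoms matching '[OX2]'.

The query [OX2] means: aliphatic oxygen with two total connections — ether, hydroxyl, or ester single-bond O.
Check the 20 heavy atoms by environment: 14× C (X4) → no; 1× C (X3) → no; 1× O (X1) → no; 3× N (X3) → no; 1× O (X2) → match.
That gives 1 matching atom.

1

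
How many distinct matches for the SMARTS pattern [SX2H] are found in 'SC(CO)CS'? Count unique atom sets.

2

[SX2H] is the SMARTS for a thiol: an aliphatic sulfur with two connections, one being H.
The molecule carries 2 separate instances of a thiol (-SH) meeting every constraint; each maps to a distinct set of atoms, giving 2 matches.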